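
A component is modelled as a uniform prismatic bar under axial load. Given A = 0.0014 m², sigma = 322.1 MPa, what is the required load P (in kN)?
Model: a uniform prismatic bar under axial load, so sigma = P / A.
Solve for P: P = sigma·A.
Convert to SI units:
  sigma = 322.1 MPa = 3.221 × 10⁸ Pa
Substitute:
  P = (3.221 × 10⁸) × 0.0014
  P = 450900 N
Convert: P = 450900 N = 450.9 kN
Final answer: P = 450.9 kN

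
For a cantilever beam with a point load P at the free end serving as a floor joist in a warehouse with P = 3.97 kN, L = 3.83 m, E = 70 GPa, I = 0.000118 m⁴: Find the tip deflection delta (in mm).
Model: a cantilever beam with a point load P at the free end, so delta = (P·L^3) / (3·E·I).
Convert to SI units:
  P = 3.97 kN = 3970 N
  E = 70 GPa = 7 × 10¹⁰ Pa
Substitute:
  delta = (3970 × 3.83^3) / (3 × (7 × 10¹⁰) × 0.000118)
  delta = 0.009001 m
Convert: delta = 0.009001 m = 9.001 mm
Final answer: delta = 9.001 mm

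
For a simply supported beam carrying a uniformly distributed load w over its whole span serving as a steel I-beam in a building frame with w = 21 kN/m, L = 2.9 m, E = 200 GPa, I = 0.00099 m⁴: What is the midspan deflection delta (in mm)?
Model: a simply supported beam carrying a uniformly distributed load w over its whole span, so delta = (5·w·L^4) / (384·E·I).
Convert to SI units:
  w = 21 kN/m = 21000 N/m
  E = 200 GPa = 2 × 10¹¹ Pa
Substitute:
  delta = (5 × 21000 × 2.9^4) / (384 × (2 × 10¹¹) × 0.00099)
  delta = 9.768 × 10⁻⁵ m
Convert: delta = 9.768 × 10⁻⁵ m = 0.09768 mm
Final answer: delta = 0.09768 mm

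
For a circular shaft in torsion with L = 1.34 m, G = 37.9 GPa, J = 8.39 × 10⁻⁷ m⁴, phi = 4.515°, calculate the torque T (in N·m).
Model: a circular shaft in torsion, so phi = (T·L) / (G·J).
Solve for T: T = (phi·G·J) / L.
Convert to SI units:
  G = 37.9 GPa = 3.79 × 10¹⁰ Pa
  phi = 4.515° = 0.0788 rad
Substitute:
  T = (0.0788 × (3.79 × 10¹⁰) × (8.39 × 10⁻⁷)) / 1.34
  T = 1870 N·m
Final answer: T = 1870 N·m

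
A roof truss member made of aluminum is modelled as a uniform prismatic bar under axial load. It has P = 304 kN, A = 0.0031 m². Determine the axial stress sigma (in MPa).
Model: a uniform prismatic bar under axial load, so sigma = P / A.
Convert to SI units:
  P = 304 kN = 304000 N
Substitute:
  sigma = 304000 / 0.0031
  sigma = 9.806 × 10⁷ Pa
Convert: sigma = 9.806 × 10⁷ Pa = 98.06 MPa
Final answer: sigma = 98.06 MPa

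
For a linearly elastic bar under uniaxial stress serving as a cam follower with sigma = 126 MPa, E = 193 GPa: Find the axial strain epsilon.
Model: a linearly elastic bar under uniaxial stress, so epsilon = sigma / E.
Convert to SI units:
  sigma = 126 MPa = 1.26 × 10⁸ Pa
  E = 193 GPa = 1.93 × 10¹¹ Pa
Substitute:
  epsilon = (1.26 × 10⁸) / (1.93 × 10¹¹)
  epsilon = 0.0006528
Final answer: epsilon = 0.0006528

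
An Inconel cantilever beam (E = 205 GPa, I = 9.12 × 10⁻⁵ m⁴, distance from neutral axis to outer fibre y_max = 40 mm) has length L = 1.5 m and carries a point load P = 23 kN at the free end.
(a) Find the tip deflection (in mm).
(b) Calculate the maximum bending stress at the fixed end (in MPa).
(a) Tip deflection of a cantilever with an end point load: δ = P·L^3 / (3·E·I). Convert P = 23 kN = 23000 N, E = 205 GPa = 2.05 × 10¹¹ Pa.
  δ = (23000 × 1.5^3) / (3 × (2.05 × 10¹¹) × (9.12 × 10⁻⁵)) = 0.001384 m = 1.384 mm
(b) Maximum bending moment at the fixed end: M = P·L = 23000 × 1.5 = 34500 N·m. Convert y_max = 40 mm = 0.04 m.
  σ = M·y_max / I = (34500 × 0.04) / (9.12 × 10⁻⁵) = 1.513 × 10⁷ Pa = 15.13 MPa
Final answer: (a) δ = 1.384 mm, (b) σ = 15.13 MPa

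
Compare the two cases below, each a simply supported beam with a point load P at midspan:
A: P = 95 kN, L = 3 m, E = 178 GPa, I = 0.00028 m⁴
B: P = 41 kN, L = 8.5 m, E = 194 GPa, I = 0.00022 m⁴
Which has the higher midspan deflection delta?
Model: a simply supported beam with a point load P at midspan, so delta = (P·L^3) / (48·E·I) (SI units).
  A: delta = (95000 × 3^3) / (48 × (1.78 × 10¹¹) × 0.00028) = 0.001072 m = 1.072 mm
  B: delta = (41000 × 8.5^3) / (48 × (1.94 × 10¹¹) × 0.00022) = 0.01229 m = 12.29 mm
12.29 mm > 1.072 mm, so B is larger.
Final answer: B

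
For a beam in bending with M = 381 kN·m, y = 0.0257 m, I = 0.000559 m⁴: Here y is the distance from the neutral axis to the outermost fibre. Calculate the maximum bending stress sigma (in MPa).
Model: a beam in bending, so sigma = (M·y) / I.
Convert to SI units:
  M = 381 kN·m = 381000 N·m
Substitute:
  sigma = (381000 × 0.0257) / 0.000559
  sigma = 1.752 × 10⁷ Pa
Convert: sigma = 1.752 × 10⁷ Pa = 17.52 MPa
Final answer: sigma = 17.52 MPa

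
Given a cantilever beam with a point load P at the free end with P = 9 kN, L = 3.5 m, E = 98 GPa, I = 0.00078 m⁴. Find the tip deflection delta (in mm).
Model: a cantilever beam with a point load P at the free end, so delta = (P·L^3) / (3·E·I).
Convert to SI units:
  P = 9 kN = 9000 N
  E = 98 GPa = 9.8 × 10¹⁰ Pa
Substitute:
  delta = (9000 × 3.5^3) / (3 × (9.8 × 10¹⁰) × 0.00078)
  delta = 0.001683 m
Convert: delta = 0.001683 m = 1.683 mm
Final answer: delta = 1.683 mm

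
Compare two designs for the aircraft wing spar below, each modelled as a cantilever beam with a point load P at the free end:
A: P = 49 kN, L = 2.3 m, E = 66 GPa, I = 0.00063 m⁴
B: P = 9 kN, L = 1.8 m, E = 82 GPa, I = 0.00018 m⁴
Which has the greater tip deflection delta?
Model: a cantilever beam with a point load P at the free end, so delta = (P·L^3) / (3·E·I) (SI units).
  A: delta = (49000 × 2.3^3) / (3 × (6.6 × 10¹⁰) × 0.00063) = 0.004779 m = 4.779 mm
  B: delta = (9000 × 1.8^3) / (3 × (8.2 × 10¹⁰) × 0.00018) = 0.001185 m = 1.185 mm
4.779 mm > 1.185 mm, so A is larger.
Final answer: A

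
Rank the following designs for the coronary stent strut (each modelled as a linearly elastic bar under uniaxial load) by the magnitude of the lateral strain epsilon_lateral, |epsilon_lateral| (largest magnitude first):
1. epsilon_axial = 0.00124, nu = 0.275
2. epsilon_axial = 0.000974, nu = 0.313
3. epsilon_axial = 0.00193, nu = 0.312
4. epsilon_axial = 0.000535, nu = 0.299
Model: a linearly elastic bar under uniaxial load, so epsilon_lateral = -nu·epsilon_axial (SI units).
  Case 1: epsilon_lateral = -(0.275 × 0.00124) = -0.000341
  Case 2: epsilon_lateral = -(0.313 × 0.000974) = -0.0003049
  Case 3: epsilon_lateral = -(0.312 × 0.00193) = -0.0006022
  Case 4: epsilon_lateral = -(0.299 × 0.000535) = -0.00016
Ordering by |epsilon_lateral|: 0.0006022 (case 3) > 0.000341 (case 1) > 0.0003049 (case 2) > 0.00016 (case 4)
Final answer: 3, 1, 2, 4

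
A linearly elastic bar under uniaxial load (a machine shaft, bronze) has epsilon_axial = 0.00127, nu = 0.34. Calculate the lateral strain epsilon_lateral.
Model: a linearly elastic bar under uniaxial load, so epsilon_lateral = -nu·epsilon_axial.
Substitute:
  epsilon_lateral = -(0.34 × 0.00127)
  epsilon_lateral = -0.0004318
Final answer: epsilon_lateral = -0.0004318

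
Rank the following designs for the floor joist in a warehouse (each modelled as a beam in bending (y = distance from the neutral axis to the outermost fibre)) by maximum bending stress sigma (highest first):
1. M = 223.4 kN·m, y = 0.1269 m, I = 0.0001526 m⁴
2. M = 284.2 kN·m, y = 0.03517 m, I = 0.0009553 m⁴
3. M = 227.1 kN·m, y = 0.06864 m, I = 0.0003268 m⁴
Model: a beam in bending (y = distance from the neutral axis to the outermost fibre), so sigma = (M·y) / I (SI units).
  Case 1: sigma = (223400 × 0.1269) / 0.0001526 = 1.858 × 10⁸ Pa = 185.8 MPa
  Case 2: sigma = (284200 × 0.03517) / 0.0009553 = 1.046 × 10⁷ Pa = 10.46 MPa
  Case 3: sigma = (227100 × 0.06864) / 0.0003268 = 4.77 × 10⁷ Pa = 47.7 MPa
Ordering: 185.8 MPa (case 1) > 47.7 MPa (case 3) > 10.46 MPa (case 2)
Final answer: 1, 3, 2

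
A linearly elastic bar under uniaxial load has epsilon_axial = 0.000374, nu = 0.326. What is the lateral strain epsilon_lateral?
Model: a linearly elastic bar under uniaxial load, so epsilon_lateral = -nu·epsilon_axial.
Substitute:
  epsilon_lateral = -(0.326 × 0.000374)
  epsilon_lateral = -0.0001219
Final answer: epsilon_lateral = -0.0001219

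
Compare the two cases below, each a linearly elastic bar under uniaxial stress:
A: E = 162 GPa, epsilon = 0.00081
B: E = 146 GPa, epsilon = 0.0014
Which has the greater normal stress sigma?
Model: a linearly elastic bar under uniaxial stress, so sigma = E·epsilon (SI units).
  A: sigma = (1.62 × 10¹¹) × 0.00081 = 1.312 × 10⁸ Pa = 131.2 MPa
  B: sigma = (1.46 × 10¹¹) × 0.0014 = 2.044 × 10⁸ Pa = 204.4 MPa
204.4 MPa > 131.2 MPa, so B is larger.
Final answer: B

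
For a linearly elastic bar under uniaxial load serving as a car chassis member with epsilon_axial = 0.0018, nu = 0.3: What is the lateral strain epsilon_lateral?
Model: a linearly elastic bar under uniaxial load, so epsilon_lateral = -nu·epsilon_axial.
Substitute:
  epsilon_lateral = -(0.3 × 0.0018)
  epsilon_lateral = -0.00054
Final answer: epsilon_lateral = -0.00054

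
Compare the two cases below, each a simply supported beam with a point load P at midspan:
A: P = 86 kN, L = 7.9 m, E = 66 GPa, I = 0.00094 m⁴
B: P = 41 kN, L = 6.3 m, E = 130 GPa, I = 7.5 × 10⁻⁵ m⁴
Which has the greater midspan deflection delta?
Model: a simply supported beam with a point load P at midspan, so delta = (P·L^3) / (48·E·I) (SI units).
  A: delta = (86000 × 7.9^3) / (48 × (6.6 × 10¹⁰) × 0.00094) = 0.01424 m = 14.24 mm
  B: delta = (41000 × 6.3^3) / (48 × (1.3 × 10¹¹) × (7.5 × 10⁻⁵)) = 0.02191 m = 21.91 mm
21.91 mm > 14.24 mm, so B is larger.
Final answer: B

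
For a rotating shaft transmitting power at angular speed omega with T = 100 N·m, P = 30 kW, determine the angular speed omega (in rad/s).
Model: a rotating shaft transmitting power at angular speed omega, so P = T·omega.
Solve for omega: omega = P / T.
Convert to SI units:
  P = 30 kW = 30000 W
Substitute:
  omega = 30000 / 100
  omega = 300 rad/s
Final answer: omega = 300 rad/s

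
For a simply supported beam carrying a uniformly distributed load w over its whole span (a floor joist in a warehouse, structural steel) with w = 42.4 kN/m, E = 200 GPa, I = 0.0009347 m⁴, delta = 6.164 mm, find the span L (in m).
Model: a simply supported beam carrying a uniformly distributed load w over its whole span, so delta = (5·w·L^4) / (384·E·I).
Solve for L: L = ((384·delta·E·I) / (5·w))^(1/4).
Convert to SI units:
  w = 42.4 kN/m = 42400 N/m
  E = 200 GPa = 2 × 10¹¹ Pa
  delta = 6.164 mm = 0.006164 m
Substitute:
  L = ((384 × 0.006164 × (2 × 10¹¹) × 0.0009347) / (5 × 42400))^(1/4)
  L = 6.759 m
Final answer: L = 6.759 m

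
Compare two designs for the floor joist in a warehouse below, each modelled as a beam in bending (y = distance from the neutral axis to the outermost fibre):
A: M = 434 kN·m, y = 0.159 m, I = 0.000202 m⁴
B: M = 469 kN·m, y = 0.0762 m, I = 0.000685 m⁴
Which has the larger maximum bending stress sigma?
Model: a beam in bending (y = distance from the neutral axis to the outermost fibre), so sigma = (M·y) / I (SI units).
  A: sigma = (434000 × 0.159) / 0.000202 = 3.416 × 10⁸ Pa = 341.6 MPa
  B: sigma = (469000 × 0.0762) / 0.000685 = 5.217 × 10⁷ Pa = 52.17 MPa
341.6 MPa > 52.17 MPa, so A is larger.
Final answer: A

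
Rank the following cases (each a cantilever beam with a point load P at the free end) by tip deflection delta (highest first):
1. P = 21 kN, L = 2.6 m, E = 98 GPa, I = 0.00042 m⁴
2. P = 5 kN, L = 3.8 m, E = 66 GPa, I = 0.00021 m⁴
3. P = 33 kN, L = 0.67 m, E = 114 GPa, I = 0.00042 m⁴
Model: a cantilever beam with a point load P at the free end, so delta = (P·L^3) / (3·E·I) (SI units).
  Case 1: delta = (21000 × 2.6^3) / (3 × (9.8 × 10¹⁰) × 0.00042) = 0.002989 m = 2.989 mm
  Case 2: delta = (5000 × 3.8^3) / (3 × (6.6 × 10¹⁰) × 0.00021) = 0.006598 m = 6.598 mm
  Case 3: delta = (33000 × 0.67^3) / (3 × (1.14 × 10¹¹) × 0.00042) = 6.91 × 10⁻⁵ m = 0.0691 mm
Ordering: 6.598 mm (case 2) > 2.989 mm (case 1) > 0.0691 mm (case 3)
Final answer: 2, 1, 3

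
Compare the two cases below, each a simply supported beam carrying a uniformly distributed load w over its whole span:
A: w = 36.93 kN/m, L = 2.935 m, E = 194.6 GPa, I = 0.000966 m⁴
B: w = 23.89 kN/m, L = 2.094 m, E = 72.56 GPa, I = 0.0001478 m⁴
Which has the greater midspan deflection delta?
Model: a simply supported beam carrying a uniformly distributed load w over its whole span, so delta = (5·w·L^4) / (384·E·I) (SI units).
  A: delta = (5 × 36930 × 2.935^4) / (384 × (1.946 × 10¹¹) × 0.000966) = 0.0001898 m = 0.1898 mm
  B: delta = (5 × 23890 × 2.094^4) / (384 × (7.256 × 10¹⁰) × 0.0001478) = 0.0005577 m = 0.5577 mm
0.5577 mm > 0.1898 mm, so B is larger.
Final answer: B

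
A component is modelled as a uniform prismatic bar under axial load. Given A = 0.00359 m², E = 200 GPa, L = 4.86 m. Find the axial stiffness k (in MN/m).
Model: a uniform prismatic bar under axial load, so k = (A·E) / L.
Convert to SI units:
  E = 200 GPa = 2 × 10¹¹ Pa
Substitute:
  k = (0.00359 × (2 × 10¹¹)) / 4.86
  k = 1.477 × 10⁸ N/m
Convert: k = 1.477 × 10⁸ N/m = 147.7 MN/m
Final answer: k = 147.7 MN/m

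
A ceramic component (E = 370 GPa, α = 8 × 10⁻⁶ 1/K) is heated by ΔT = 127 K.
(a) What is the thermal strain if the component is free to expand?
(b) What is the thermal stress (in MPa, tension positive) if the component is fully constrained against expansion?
(a) Free thermal strain ε_th = α·ΔT = (8 × 10⁻⁶) × 127 = 0.001016
(b) Fully constrained, the expansion is suppressed, so σ = -E·α·ΔT. Convert E = 370 GPa = 3.7 × 10¹¹ Pa.
  σ = -(3.7 × 10¹¹) × (8 × 10⁻⁶) × 127 = -3.759 × 10⁸ Pa = -375.9 MPa (compressive)
Final answer: (a) ε_th = 0.001016, (b) σ = -375.9 MPa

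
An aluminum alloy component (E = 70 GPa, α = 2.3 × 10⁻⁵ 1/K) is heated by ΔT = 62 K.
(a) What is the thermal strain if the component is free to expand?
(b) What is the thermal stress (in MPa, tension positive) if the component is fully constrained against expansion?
(a) Free thermal strain ε_th = α·ΔT = (2.3 × 10⁻⁵) × 62 = 0.001426
(b) Fully constrained, the expansion is suppressed, so σ = -E·α·ΔT. Convert E = 70 GPa = 7 × 10¹⁰ Pa.
  σ = -(7 × 10¹⁰) × (2.3 × 10⁻⁵) × 62 = -9.982 × 10⁷ Pa = -99.82 MPa (compressive)
Final answer: (a) ε_th = 0.001426, (b) σ = -99.82 MPa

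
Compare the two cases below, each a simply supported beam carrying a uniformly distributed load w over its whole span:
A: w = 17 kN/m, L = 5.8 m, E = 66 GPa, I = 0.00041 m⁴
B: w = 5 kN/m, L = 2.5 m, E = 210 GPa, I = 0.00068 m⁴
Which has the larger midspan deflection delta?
Model: a simply supported beam carrying a uniformly distributed load w over its whole span, so delta = (5·w·L^4) / (384·E·I) (SI units).
  A: delta = (5 × 17000 × 5.8^4) / (384 × (6.6 × 10¹⁰) × 0.00041) = 0.009257 m = 9.257 mm
  B: delta = (5 × 5000 × 2.5^4) / (384 × (2.1 × 10¹¹) × 0.00068) = 1.781 × 10⁻⁵ m = 0.01781 mm
9.257 mm > 0.01781 mm, so A is larger.
Final answer: A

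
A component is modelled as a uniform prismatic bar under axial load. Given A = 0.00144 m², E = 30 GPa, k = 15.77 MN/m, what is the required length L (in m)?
Model: a uniform prismatic bar under axial load, so k = (A·E) / L.
Solve for L: L = (A·E) / k.
Convert to SI units:
  E = 30 GPa = 3 × 10¹⁰ Pa
  k = 15.77 MN/m = 1.577 × 10⁷ N/m
Substitute:
  L = (0.00144 × (3 × 10¹⁰)) / (1.577 × 10⁷)
  L = 2.739 m
Final answer: L = 2.739 m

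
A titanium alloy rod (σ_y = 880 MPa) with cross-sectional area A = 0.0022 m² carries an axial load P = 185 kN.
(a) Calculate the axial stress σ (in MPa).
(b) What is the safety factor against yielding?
(a) Axial stress σ = P/A. Convert P = 185 kN = 185000 N.
  σ = 185000 / 0.0022 = 8.409 × 10⁷ Pa = 84.09 MPa
(b) Safety factor SF = σ_y/σ = 880 / 84.09 = 10.46
Final answer: (a) σ = 84.09 MPa, (b) SF = 10.46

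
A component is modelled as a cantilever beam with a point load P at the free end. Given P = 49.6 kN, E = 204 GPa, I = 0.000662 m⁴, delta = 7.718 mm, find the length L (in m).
Model: a cantilever beam with a point load P at the free end, so delta = (P·L^3) / (3·E·I).
Solve for L: L = ((3·delta·E·I) / P)^(1/3).
Convert to SI units:
  P = 49.6 kN = 49600 N
  E = 204 GPa = 2.04 × 10¹¹ Pa
  delta = 7.718 mm = 0.007718 m
Substitute:
  L = ((3 × 0.007718 × (2.04 × 10¹¹) × 0.000662) / 49600)^(1/3)
  L = 3.98 m
Final answer: L = 3.98 m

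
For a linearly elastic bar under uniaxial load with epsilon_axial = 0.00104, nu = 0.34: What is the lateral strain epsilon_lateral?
Model: a linearly elastic bar under uniaxial load, so epsilon_lateral = -nu·epsilon_axial.
Substitute:
  epsilon_lateral = -(0.34 × 0.00104)
  epsilon_lateral = -0.0003536
Final answer: epsilon_lateral = -0.0003536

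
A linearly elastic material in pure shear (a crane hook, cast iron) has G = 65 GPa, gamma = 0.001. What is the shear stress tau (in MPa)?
Model: a linearly elastic material in pure shear, so tau = G·gamma.
Convert to SI units:
  G = 65 GPa = 6.5 × 10¹⁰ Pa
Substitute:
  tau = (6.5 × 10¹⁰) × 0.001
  tau = 6.5 × 10⁷ Pa
Convert: tau = 6.5 × 10⁷ Pa = 65 MPa
Final answer: tau = 65 MPa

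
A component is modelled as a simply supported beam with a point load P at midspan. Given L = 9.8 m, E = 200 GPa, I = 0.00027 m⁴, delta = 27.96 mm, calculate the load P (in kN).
Model: a simply supported beam with a point load P at midspan, so delta = (P·L^3) / (48·E·I).
Solve for P: P = (48·delta·E·I) / L^3.
Convert to SI units:
  E = 200 GPa = 2 × 10¹¹ Pa
  delta = 27.96 mm = 0.02796 m
Substitute:
  P = (48 × 0.02796 × (2 × 10¹¹) × 0.00027) / 9.8^3
  P = 77000 N
Convert: P = 77000 N = 77 kN
Final answer: P = 77 kN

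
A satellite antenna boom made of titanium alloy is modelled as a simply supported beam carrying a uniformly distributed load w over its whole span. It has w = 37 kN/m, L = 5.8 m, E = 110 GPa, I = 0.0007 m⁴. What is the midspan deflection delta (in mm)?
Model: a simply supported beam carrying a uniformly distributed load w over its whole span, so delta = (5·w·L^4) / (384·E·I).
Convert to SI units:
  w = 37 kN/m = 37000 N/m
  E = 110 GPa = 1.1 × 10¹¹ Pa
Substitute:
  delta = (5 × 37000 × 5.8^4) / (384 × (1.1 × 10¹¹) × 0.0007)
  delta = 0.00708 m
Convert: delta = 0.00708 m = 7.08 mm
Final answer: delta = 7.08 mm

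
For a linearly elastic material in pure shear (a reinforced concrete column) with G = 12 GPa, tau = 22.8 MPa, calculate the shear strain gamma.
Model: a linearly elastic material in pure shear, so tau = G·gamma.
Solve for gamma: gamma = tau / G.
Convert to SI units:
  G = 12 GPa = 1.2 × 10¹⁰ Pa
  tau = 22.8 MPa = 2.28 × 10⁷ Pa
Substitute:
  gamma = (2.28 × 10⁷) / (1.2 × 10¹⁰)
  gamma = 0.0019
Final answer: gamma = 0.0019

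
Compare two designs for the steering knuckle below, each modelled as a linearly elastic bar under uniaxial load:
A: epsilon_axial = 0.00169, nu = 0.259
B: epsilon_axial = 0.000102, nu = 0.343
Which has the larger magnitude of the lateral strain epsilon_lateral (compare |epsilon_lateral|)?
Model: a linearly elastic bar under uniaxial load, so epsilon_lateral = -nu·epsilon_axial (SI units).
  A: epsilon_lateral = -(0.259 × 0.00169) = -0.0004377
  B: epsilon_lateral = -(0.343 × 0.000102) = -3.499 × 10⁻⁵
|epsilon_lateral|: A = 0.0004377, B = 3.499 × 10⁻⁵, so A is larger in magnitude.
Final answer: A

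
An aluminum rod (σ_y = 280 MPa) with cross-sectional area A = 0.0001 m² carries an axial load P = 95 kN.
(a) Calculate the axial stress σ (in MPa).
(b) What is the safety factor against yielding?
(a) Axial stress σ = P/A. Convert P = 95 kN = 95000 N.
  σ = 95000 / 0.0001 = 9.5 × 10⁸ Pa = 950 MPa
(b) Safety factor SF = σ_y/σ = 280 / 950 = 0.2947
Final answer: (a) σ = 950 MPa, (b) SF = 0.2947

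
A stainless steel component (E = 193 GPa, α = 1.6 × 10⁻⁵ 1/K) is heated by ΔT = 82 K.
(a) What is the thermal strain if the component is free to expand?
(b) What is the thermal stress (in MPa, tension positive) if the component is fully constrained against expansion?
(a) Free thermal strain ε_th = α·ΔT = (1.6 × 10⁻⁵) × 82 = 0.001312
(b) Fully constrained, the expansion is suppressed, so σ = -E·α·ΔT. Convert E = 193 GPa = 1.93 × 10¹¹ Pa.
  σ = -(1.93 × 10¹¹) × (1.6 × 10⁻⁵) × 82 = -2.532 × 10⁸ Pa = -253.2 MPa (compressive)
Final answer: (a) ε_th = 0.001312, (b) σ = -253.2 MPa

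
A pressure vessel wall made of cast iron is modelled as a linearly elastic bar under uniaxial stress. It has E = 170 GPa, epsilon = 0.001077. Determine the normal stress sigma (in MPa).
Model: a linearly elastic bar under uniaxial stress, so sigma = E·epsilon.
Convert to SI units:
  E = 170 GPa = 1.7 × 10¹¹ Pa
Substitute:
  sigma = (1.7 × 10¹¹) × 0.001077
  sigma = 1.831 × 10⁸ Pa
Convert: sigma = 1.831 × 10⁸ Pa = 183.1 MPa
Final answer: sigma = 183.1 MPa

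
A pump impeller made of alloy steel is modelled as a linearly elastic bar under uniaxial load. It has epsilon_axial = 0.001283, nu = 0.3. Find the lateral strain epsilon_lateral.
Model: a linearly elastic bar under uniaxial load, so epsilon_lateral = -nu·epsilon_axial.
Substitute:
  epsilon_lateral = -(0.3 × 0.001283)
  epsilon_lateral = -0.0003849
Final answer: epsilon_lateral = -0.0003849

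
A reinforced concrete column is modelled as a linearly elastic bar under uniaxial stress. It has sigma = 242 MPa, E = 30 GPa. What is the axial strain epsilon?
Model: a linearly elastic bar under uniaxial stress, so epsilon = sigma / E.
Convert to SI units:
  sigma = 242 MPa = 2.42 × 10⁸ Pa
  E = 30 GPa = 3 × 10¹⁰ Pa
Substitute:
  epsilon = (2.42 × 10⁸) / (3 × 10¹⁰)
  epsilon = 0.008067
Final answer: epsilon = 0.008067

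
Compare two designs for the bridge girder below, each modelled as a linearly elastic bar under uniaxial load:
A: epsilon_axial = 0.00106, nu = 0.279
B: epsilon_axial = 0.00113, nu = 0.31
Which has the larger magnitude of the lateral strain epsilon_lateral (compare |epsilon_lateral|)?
Model: a linearly elastic bar under uniaxial load, so epsilon_lateral = -nu·epsilon_axial (SI units).
  A: epsilon_lateral = -(0.279 × 0.00106) = -0.0002957
  B: epsilon_lateral = -(0.31 × 0.00113) = -0.0003503
|epsilon_lateral|: A = 0.0002957, B = 0.0003503, so B is larger in magnitude.
Final answer: B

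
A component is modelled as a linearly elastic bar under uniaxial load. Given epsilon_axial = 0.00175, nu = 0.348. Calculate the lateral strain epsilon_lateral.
Model: a linearly elastic bar under uniaxial load, so epsilon_lateral = -nu·epsilon_axial.
Substitute:
  epsilon_lateral = -(0.348 × 0.00175)
  epsilon_lateral = -0.000609
Final answer: epsilon_lateral = -0.000609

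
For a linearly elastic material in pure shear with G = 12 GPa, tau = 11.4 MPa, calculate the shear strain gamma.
Model: a linearly elastic material in pure shear, so tau = G·gamma.
Solve for gamma: gamma = tau / G.
Convert to SI units:
  G = 12 GPa = 1.2 × 10¹⁰ Pa
  tau = 11.4 MPa = 1.14 × 10⁷ Pa
Substitute:
  gamma = (1.14 × 10⁷) / (1.2 × 10¹⁰)
  gamma = 0.00095
Final answer: gamma = 0.00095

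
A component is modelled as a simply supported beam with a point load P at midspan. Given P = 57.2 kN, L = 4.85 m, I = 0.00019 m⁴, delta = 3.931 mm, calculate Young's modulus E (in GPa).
Model: a simply supported beam with a point load P at midspan, so delta = (P·L^3) / (48·E·I).
Solve for E: E = (P·L^3) / (48·delta·I).
Convert to SI units:
  P = 57.2 kN = 57200 N
  delta = 3.931 mm = 0.003931 m
Substitute:
  E = (57200 × 4.85^3) / (48 × 0.003931 × 0.00019)
  E = 1.82 × 10¹¹ Pa
Convert: E = 1.82 × 10¹¹ Pa = 182 GPa
Final answer: E = 182 GPa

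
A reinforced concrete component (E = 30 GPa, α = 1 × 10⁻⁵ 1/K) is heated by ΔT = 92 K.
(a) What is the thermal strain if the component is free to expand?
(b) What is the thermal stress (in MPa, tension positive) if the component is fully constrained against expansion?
(a) Free thermal strain ε_th = α·ΔT = (1 × 10⁻⁵) × 92 = 0.00092
(b) Fully constrained, the expansion is suppressed, so σ = -E·α·ΔT. Convert E = 30 GPa = 3 × 10¹⁰ Pa.
  σ = -(3 × 10¹⁰) × (1 × 10⁻⁵) × 92 = -2.76 × 10⁷ Pa = -27.6 MPa (compressive)
Final answer: (a) ε_th = 0.00092, (b) σ = -27.6 MPa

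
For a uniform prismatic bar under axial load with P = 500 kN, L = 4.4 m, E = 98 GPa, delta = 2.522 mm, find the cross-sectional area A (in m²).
Model: a uniform prismatic bar under axial load, so delta = (P·L) / (A·E).
Solve for A: A = (P·L) / (delta·E).
Convert to SI units:
  P = 500 kN = 500000 N
  E = 98 GPa = 9.8 × 10¹⁰ Pa
  delta = 2.522 mm = 0.002522 m
Substitute:
  A = (500000 × 4.4) / (0.002522 × (9.8 × 10¹⁰))
  A = 0.008901 m²
Final answer: A = 0.008901 m²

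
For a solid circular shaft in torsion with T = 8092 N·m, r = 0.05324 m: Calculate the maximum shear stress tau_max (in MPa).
Model: a solid circular shaft in torsion, so tau_max = (2·T) / (π·r^3).
Substitute:
  tau_max = (2 × 8092) / (π × 0.05324^3)
  tau_max = 3.414 × 10⁷ Pa
Convert: tau_max = 3.414 × 10⁷ Pa = 34.14 MPa
Final answer: tau_max = 34.14 MPa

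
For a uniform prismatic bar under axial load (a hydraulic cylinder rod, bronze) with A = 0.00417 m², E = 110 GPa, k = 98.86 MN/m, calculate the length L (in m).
Model: a uniform prismatic bar under axial load, so k = (A·E) / L.
Solve for L: L = (A·E) / k.
Convert to SI units:
  E = 110 GPa = 1.1 × 10¹¹ Pa
  k = 98.86 MN/m = 9.886 × 10⁷ N/m
Substitute:
  L = (0.00417 × (1.1 × 10¹¹)) / (9.886 × 10⁷)
  L = 4.64 m
Final answer: L = 4.64 m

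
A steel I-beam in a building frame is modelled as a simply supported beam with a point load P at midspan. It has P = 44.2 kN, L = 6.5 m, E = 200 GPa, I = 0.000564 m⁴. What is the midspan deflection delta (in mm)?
Model: a simply supported beam with a point load P at midspan, so delta = (P·L^3) / (48·E·I).
Convert to SI units:
  P = 44.2 kN = 44200 N
  E = 200 GPa = 2 × 10¹¹ Pa
Substitute:
  delta = (44200 × 6.5^3) / (48 × (2 × 10¹¹) × 0.000564)
  delta = 0.002242 m
Convert: delta = 0.002242 m = 2.242 mm
Final answer: delta = 2.242 mm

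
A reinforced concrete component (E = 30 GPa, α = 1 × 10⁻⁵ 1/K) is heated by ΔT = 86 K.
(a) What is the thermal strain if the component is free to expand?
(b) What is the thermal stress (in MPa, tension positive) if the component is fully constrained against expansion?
(a) Free thermal strain ε_th = α·ΔT = (1 × 10⁻⁵) × 86 = 0.00086
(b) Fully constrained, the expansion is suppressed, so σ = -E·α·ΔT. Convert E = 30 GPa = 3 × 10¹⁰ Pa.
  σ = -(3 × 10¹⁰) × (1 × 10⁻⁵) × 86 = -2.58 × 10⁷ Pa = -25.8 MPa (compressive)
Final answer: (a) ε_th = 0.00086, (b) σ = -25.8 MPa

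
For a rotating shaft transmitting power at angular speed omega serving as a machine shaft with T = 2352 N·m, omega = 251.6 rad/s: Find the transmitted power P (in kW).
Model: a rotating shaft transmitting power at angular speed omega, so P = T·omega.
Substitute:
  P = 2352 × 251.6
  P = 591800 W
Convert: P = 591800 W = 591.8 kW
Final answer: P = 591.8 kW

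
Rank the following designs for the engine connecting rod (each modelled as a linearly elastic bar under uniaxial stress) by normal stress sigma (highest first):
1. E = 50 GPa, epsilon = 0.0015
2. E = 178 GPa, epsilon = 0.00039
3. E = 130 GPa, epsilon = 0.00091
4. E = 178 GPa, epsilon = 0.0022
Model: a linearly elastic bar under uniaxial stress, so sigma = E·epsilon (SI units).
  Case 1: sigma = (5 × 10¹⁰) × 0.0015 = 7.5 × 10⁷ Pa = 75 MPa
  Case 2: sigma = (1.78 × 10¹¹) × 0.00039 = 6.942 × 10⁷ Pa = 69.42 MPa
  Case 3: sigma = (1.3 × 10¹¹) × 0.00091 = 1.183 × 10⁸ Pa = 118.3 MPa
  Case 4: sigma = (1.78 × 10¹¹) × 0.0022 = 3.916 × 10⁸ Pa = 391.6 MPa
Ordering: 391.6 MPa (case 4) > 118.3 MPa (case 3) > 75 MPa (case 1) > 69.42 MPa (case 2)
Final answer: 4, 3, 1, 2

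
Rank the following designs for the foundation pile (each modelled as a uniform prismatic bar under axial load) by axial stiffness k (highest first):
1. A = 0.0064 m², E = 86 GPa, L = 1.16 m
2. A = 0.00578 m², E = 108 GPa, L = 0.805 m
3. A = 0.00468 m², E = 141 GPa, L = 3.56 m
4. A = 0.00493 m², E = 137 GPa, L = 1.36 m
Model: a uniform prismatic bar under axial load, so k = (A·E) / L (SI units).
  Case 1: k = (0.0064 × (8.6 × 10¹⁰)) / 1.16 = 4.745 × 10⁸ N/m = 474.5 MN/m
  Case 2: k = (0.00578 × (1.08 × 10¹¹)) / 0.805 = 7.755 × 10⁸ N/m = 775.5 MN/m
  Case 3: k = (0.00468 × (1.41 × 10¹¹)) / 3.56 = 1.854 × 10⁸ N/m = 185.4 MN/m
  Case 4: k = (0.00493 × (1.37 × 10¹¹)) / 1.36 = 4.966 × 10⁸ N/m = 496.6 MN/m
Ordering: 775.5 MN/m (case 2) > 496.6 MN/m (case 4) > 474.5 MN/m (case 1) > 185.4 MN/m (case 3)
Final answer: 2, 4, 1, 3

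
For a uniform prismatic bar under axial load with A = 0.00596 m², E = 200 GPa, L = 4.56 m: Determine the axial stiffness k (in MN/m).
Model: a uniform prismatic bar under axial load, so k = (A·E) / L.
Convert to SI units:
  E = 200 GPa = 2 × 10¹¹ Pa
Substitute:
  k = (0.00596 × (2 × 10¹¹)) / 4.56
  k = 2.614 × 10⁸ N/m
Convert: k = 2.614 × 10⁸ N/m = 261.4 MN/m
Final answer: k = 261.4 MN/m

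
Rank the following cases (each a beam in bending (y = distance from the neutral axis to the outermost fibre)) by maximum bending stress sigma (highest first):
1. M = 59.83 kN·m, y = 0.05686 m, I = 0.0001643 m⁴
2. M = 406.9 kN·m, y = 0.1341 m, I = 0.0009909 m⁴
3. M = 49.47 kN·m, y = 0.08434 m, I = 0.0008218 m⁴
Model: a beam in bending (y = distance from the neutral axis to the outermost fibre), so sigma = (M·y) / I (SI units).
  Case 1: sigma = (59830 × 0.05686) / 0.0001643 = 2.071 × 10⁷ Pa = 20.71 MPa
  Case 2: sigma = (406900 × 0.1341) / 0.0009909 = 5.507 × 10⁷ Pa = 55.07 MPa
  Case 3: sigma = (49470 × 0.08434) / 0.0008218 = 5.077 × 10⁶ Pa = 5.077 MPa
Ordering: 55.07 MPa (case 2) > 20.71 MPa (case 1) > 5.077 MPa (case 3)
Final answer: 2, 1, 3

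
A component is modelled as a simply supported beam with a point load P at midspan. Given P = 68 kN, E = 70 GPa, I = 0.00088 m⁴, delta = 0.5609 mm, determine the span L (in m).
Model: a simply supported beam with a point load P at midspan, so delta = (P·L^3) / (48·E·I).
Solve for L: L = ((48·delta·E·I) / P)^(1/3).
Convert to SI units:
  P = 68 kN = 68000 N
  E = 70 GPa = 7 × 10¹⁰ Pa
  delta = 0.5609 mm = 0.0005609 m
Substitute:
  L = ((48 × 0.0005609 × (7 × 10¹⁰) × 0.00088) / 68000)^(1/3)
  L = 2.9 m
Final answer: L = 2.9 m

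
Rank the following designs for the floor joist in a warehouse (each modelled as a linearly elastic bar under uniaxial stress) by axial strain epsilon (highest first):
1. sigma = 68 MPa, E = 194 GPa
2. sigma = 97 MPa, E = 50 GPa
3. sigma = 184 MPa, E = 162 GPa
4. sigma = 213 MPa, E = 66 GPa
Model: a linearly elastic bar under uniaxial stress, so epsilon = sigma / E (SI units).
  Case 1: epsilon = (6.8 × 10⁷) / (1.94 × 10¹¹) = 0.0003505
  Case 2: epsilon = (9.7 × 10⁷) / (5 × 10¹⁰) = 0.00194
  Case 3: epsilon = (1.84 × 10⁸) / (1.62 × 10¹¹) = 0.001136
  Case 4: epsilon = (2.13 × 10⁸) / (6.6 × 10¹⁰) = 0.003227
Ordering: 0.003227 (case 4) > 0.00194 (case 2) > 0.001136 (case 3) > 0.0003505 (case 1)
Final answer: 4, 2, 3, 1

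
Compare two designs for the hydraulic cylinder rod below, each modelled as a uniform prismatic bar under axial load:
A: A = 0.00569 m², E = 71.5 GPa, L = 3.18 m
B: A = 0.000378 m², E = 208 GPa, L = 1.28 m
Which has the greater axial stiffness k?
Model: a uniform prismatic bar under axial load, so k = (A·E) / L (SI units).
  A: k = (0.00569 × (7.15 × 10¹⁰)) / 3.18 = 1.279 × 10⁸ N/m = 127.9 MN/m
  B: k = (0.000378 × (2.08 × 10¹¹)) / 1.28 = 6.142 × 10⁷ N/m = 61.42 MN/m
127.9 MN/m > 61.42 MN/m, so A is larger.
Final answer: A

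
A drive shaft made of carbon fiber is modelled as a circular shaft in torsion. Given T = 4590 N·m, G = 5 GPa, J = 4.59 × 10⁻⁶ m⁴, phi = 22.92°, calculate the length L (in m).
Model: a circular shaft in torsion, so phi = (T·L) / (G·J).
Solve for L: L = (phi·G·J) / T.
Convert to SI units:
  G = 5 GPa = 5 × 10⁹ Pa
  phi = 22.92° = 0.4 rad
Substitute:
  L = (0.4 × (5 × 10⁹) × (4.59 × 10⁻⁶)) / 4590
  L = 2 m
Final answer: L = 2 m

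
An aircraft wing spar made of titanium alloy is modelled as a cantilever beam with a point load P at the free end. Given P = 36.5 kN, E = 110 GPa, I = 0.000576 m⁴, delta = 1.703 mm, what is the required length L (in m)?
Model: a cantilever beam with a point load P at the free end, so delta = (P·L^3) / (3·E·I).
Solve for L: L = ((3·delta·E·I) / P)^(1/3).
Convert to SI units:
  P = 36.5 kN = 36500 N
  E = 110 GPa = 1.1 × 10¹¹ Pa
  delta = 1.703 mm = 0.001703 m
Substitute:
  L = ((3 × 0.001703 × (1.1 × 10¹¹) × 0.000576) / 36500)^(1/3)
  L = 2.07 m
Final answer: L = 2.07 m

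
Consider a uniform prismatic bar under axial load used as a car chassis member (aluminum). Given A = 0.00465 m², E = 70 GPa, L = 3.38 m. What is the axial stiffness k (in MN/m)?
Model: a uniform prismatic bar under axial load, so k = (A·E) / L.
Convert to SI units:
  E = 70 GPa = 7 × 10¹⁰ Pa
Substitute:
  k = (0.00465 × (7 × 10¹⁰)) / 3.38
  k = 9.63 × 10⁷ N/m
Convert: k = 9.63 × 10⁷ N/m = 96.3 MN/m
Final answer: k = 96.3 MN/m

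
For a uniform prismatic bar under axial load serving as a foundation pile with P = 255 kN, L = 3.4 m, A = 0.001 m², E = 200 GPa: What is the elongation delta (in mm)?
Model: a uniform prismatic bar under axial load, so delta = (P·L) / (A·E).
Convert to SI units:
  P = 255 kN = 255000 N
  E = 200 GPa = 2 × 10¹¹ Pa
Substitute:
  delta = (255000 × 3.4) / (0.001 × (2 × 10¹¹))
  delta = 0.004335 m
Convert: delta = 0.004335 m = 4.335 mm
Final answer: delta = 4.335 mm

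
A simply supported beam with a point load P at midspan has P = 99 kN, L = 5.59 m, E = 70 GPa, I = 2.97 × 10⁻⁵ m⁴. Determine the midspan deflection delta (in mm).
Model: a simply supported beam with a point load P at midspan, so delta = (P·L^3) / (48·E·I).
Convert to SI units:
  P = 99 kN = 99000 N
  E = 70 GPa = 7 × 10¹⁰ Pa
Substitute:
  delta = (99000 × 5.59^3) / (48 × (7 × 10¹⁰) × (2.97 × 10⁻⁵))
  delta = 0.1733 m
Convert: delta = 0.1733 m = 173.3 mm
Final answer: delta = 173.3 mm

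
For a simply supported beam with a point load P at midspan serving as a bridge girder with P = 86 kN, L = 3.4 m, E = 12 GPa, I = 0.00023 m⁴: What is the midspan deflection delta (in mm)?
Model: a simply supported beam with a point load P at midspan, so delta = (P·L^3) / (48·E·I).
Convert to SI units:
  P = 86 kN = 86000 N
  E = 12 GPa = 1.2 × 10¹⁰ Pa
Substitute:
  delta = (86000 × 3.4^3) / (48 × (1.2 × 10¹⁰) × 0.00023)
  delta = 0.02551 m
Convert: delta = 0.02551 m = 25.51 mm
Final answer: delta = 25.51 mm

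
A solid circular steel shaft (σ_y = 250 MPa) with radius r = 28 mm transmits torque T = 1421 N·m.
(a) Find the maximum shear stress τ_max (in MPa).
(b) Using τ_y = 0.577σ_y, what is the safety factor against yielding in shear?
(a) For a solid circular shaft, τ_max = T·r/J with J = π·r^4/2, i.e. τ_max = 2·T / (π·r^3). Convert r = 28 mm = 0.028 m.
  τ_max = (2 × 1421) / (π × 0.028^3) = 4.121 × 10⁷ Pa = 41.21 MPa
(b) τ_y = 0.577 × 250 = 144.25 MPa
  SF = τ_y/τ_max = 144.25 / 41.21 = 3.5
Final answer: (a) τ_max = 41.21 MPa, (b) SF = 3.5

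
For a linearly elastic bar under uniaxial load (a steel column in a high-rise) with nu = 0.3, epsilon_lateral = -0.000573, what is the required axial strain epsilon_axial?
Model: a linearly elastic bar under uniaxial load, so epsilon_lateral = -nu·epsilon_axial.
Solve for epsilon_axial: epsilon_axial = -epsilon_lateral / nu.
Substitute:
  epsilon_axial = -(-0.000573) / 0.3
  epsilon_axial = 0.00191
Final answer: epsilon_axial = 0.00191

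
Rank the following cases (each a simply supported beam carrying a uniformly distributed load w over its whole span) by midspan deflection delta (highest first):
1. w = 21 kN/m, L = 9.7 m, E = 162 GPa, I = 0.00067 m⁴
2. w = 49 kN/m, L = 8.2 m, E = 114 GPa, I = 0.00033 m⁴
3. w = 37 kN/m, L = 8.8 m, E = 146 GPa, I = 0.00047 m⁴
Model: a simply supported beam carrying a uniformly distributed load w over its whole span, so delta = (5·w·L^4) / (384·E·I) (SI units).
  Case 1: delta = (5 × 21000 × 9.7^4) / (384 × (1.62 × 10¹¹) × 0.00067) = 0.0223 m = 22.3 mm
  Case 2: delta = (5 × 49000 × 8.2^4) / (384 × (1.14 × 10¹¹) × 0.00033) = 0.07668 m = 76.68 mm
  Case 3: delta = (5 × 37000 × 8.8^4) / (384 × (1.46 × 10¹¹) × 0.00047) = 0.0421 m = 42.1 mm
Ordering: 76.68 mm (case 2) > 42.1 mm (case 3) > 22.3 mm (case 1)
Final answer: 2, 3, 1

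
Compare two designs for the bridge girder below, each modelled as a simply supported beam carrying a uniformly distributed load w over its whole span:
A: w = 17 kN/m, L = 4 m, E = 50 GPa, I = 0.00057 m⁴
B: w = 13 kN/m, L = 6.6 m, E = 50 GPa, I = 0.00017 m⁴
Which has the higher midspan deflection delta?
Model: a simply supported beam carrying a uniformly distributed load w over its whole span, so delta = (5·w·L^4) / (384·E·I) (SI units).
  A: delta = (5 × 17000 × 4^4) / (384 × (5 × 10¹⁰) × 0.00057) = 0.001988 m = 1.988 mm
  B: delta = (5 × 13000 × 6.6^4) / (384 × (5 × 10¹⁰) × 0.00017) = 0.03779 m = 37.79 mm
37.79 mm > 1.988 mm, so B is larger.
Final answer: B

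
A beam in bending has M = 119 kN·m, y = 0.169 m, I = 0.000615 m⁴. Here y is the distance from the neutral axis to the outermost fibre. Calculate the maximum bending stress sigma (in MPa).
Model: a beam in bending, so sigma = (M·y) / I.
Convert to SI units:
  M = 119 kN·m = 119000 N·m
Substitute:
  sigma = (119000 × 0.169) / 0.000615
  sigma = 3.27 × 10⁷ Pa
Convert: sigma = 3.27 × 10⁷ Pa = 32.7 MPa
Final answer: sigma = 32.7 MPa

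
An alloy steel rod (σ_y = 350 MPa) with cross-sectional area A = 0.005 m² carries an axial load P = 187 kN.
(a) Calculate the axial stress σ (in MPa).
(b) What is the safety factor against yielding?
(a) Axial stress σ = P/A. Convert P = 187 kN = 187000 N.
  σ = 187000 / 0.005 = 3.74 × 10⁷ Pa = 37.4 MPa
(b) Safety factor SF = σ_y/σ = 350 / 37.4 = 9.358
Final answer: (a) σ = 37.4 MPa, (b) SF = 9.358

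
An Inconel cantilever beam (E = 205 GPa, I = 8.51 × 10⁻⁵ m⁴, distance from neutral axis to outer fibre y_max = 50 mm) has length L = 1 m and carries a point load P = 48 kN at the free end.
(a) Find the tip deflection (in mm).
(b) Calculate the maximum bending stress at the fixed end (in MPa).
(a) Tip deflection of a cantilever with an end point load: δ = P·L^3 / (3·E·I). Convert P = 48 kN = 48000 N, E = 205 GPa = 2.05 × 10¹¹ Pa.
  δ = (48000 × 1^3) / (3 × (2.05 × 10¹¹) × (8.51 × 10⁻⁵)) = 0.0009171 m = 0.9171 mm
(b) Maximum bending moment at the fixed end: M = P·L = 48000 × 1 = 48000 N·m. Convert y_max = 50 mm = 0.05 m.
  σ = M·y_max / I = (48000 × 0.05) / (8.51 × 10⁻⁵) = 2.82 × 10⁷ Pa = 28.2 MPa
Final answer: (a) δ = 0.9171 mm, (b) σ = 28.2 MPa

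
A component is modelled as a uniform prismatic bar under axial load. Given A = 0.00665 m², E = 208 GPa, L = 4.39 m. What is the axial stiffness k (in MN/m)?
Model: a uniform prismatic bar under axial load, so k = (A·E) / L.
Convert to SI units:
  E = 208 GPa = 2.08 × 10¹¹ Pa
Substitute:
  k = (0.00665 × (2.08 × 10¹¹)) / 4.39
  k = 3.151 × 10⁸ N/m
Convert: k = 3.151 × 10⁸ N/m = 315.1 MN/m
Final answer: k = 315.1 MN/m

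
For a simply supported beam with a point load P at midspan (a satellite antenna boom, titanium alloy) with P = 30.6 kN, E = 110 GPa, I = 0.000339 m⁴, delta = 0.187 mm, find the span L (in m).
Model: a simply supported beam with a point load P at midspan, so delta = (P·L^3) / (48·E·I).
Solve for L: L = ((48·delta·E·I) / P)^(1/3).
Convert to SI units:
  P = 30.6 kN = 30600 N
  E = 110 GPa = 1.1 × 10¹¹ Pa
  delta = 0.187 mm = 0.000187 m
Substitute:
  L = ((48 × 0.000187 × (1.1 × 10¹¹) × 0.000339) / 30600)^(1/3)
  L = 2.22 m
Final answer: L = 2.22 m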